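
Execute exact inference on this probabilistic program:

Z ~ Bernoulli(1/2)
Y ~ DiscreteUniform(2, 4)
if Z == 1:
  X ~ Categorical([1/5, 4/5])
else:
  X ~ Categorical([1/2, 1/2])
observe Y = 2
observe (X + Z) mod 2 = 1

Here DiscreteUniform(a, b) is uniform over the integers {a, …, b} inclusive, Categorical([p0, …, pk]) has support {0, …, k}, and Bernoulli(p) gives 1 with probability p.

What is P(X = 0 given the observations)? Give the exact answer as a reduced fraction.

Enumerate traces; 2 have nonzero weight after conditioning:
  (Z=0, Y=2, X=1) weight 1/12
  (Z=1, Y=2, X=0) weight 1/30
Group by X:
  weight(X=0) = 1/30
  weight(X=1) = 1/12
Total weight = 1/30 + 1/12 = 7/60
P(X=0 | obs) = 1/30 / 7/60 = 2/7
P(X=1 | obs) = 1/12 / 7/60 = 5/7

P(X = 0 | obs) = 2/7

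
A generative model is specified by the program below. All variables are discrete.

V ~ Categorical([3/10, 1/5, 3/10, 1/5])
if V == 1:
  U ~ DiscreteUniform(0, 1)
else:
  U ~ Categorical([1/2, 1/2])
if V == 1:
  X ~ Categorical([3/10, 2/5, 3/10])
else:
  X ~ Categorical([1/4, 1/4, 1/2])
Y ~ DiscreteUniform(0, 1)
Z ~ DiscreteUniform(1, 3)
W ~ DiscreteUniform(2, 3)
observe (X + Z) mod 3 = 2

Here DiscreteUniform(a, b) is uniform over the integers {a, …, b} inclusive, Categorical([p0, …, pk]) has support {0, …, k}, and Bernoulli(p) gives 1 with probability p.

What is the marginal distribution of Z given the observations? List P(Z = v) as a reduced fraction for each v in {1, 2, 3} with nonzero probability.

Enumerate traces; 96 have nonzero weight after conditioning:
  (V=0, U=0, X=0, Y=0, Z=2, W=2) weight 1/320
  (V=0, U=0, X=0, Y=0, Z=2, W=3) weight 1/320
  (V=0, U=0, X=0, Y=1, Z=2, W=2) weight 1/320
  (V=0, U=0, X=0, Y=1, Z=2, W=3) weight 1/320
  (V=0, U=0, X=1, Y=0, Z=1, W=2) weight 1/320
  (V=0, U=0, X=1, Y=0, Z=1, W=3) weight 1/320
  (V=0, U=0, X=1, Y=1, Z=1, W=2) weight 1/320
  (V=0, U=0, X=1, Y=1, Z=1, W=3) weight 1/320
  (V=0, U=0, X=2, Y=0, Z=3, W=2) weight 1/160
  … 87 more
Group by Z:
  weight(Z=1) = 7/75
  weight(Z=2) = 13/150
  weight(Z=3) = 23/150
Total weight = 7/75 + 13/150 + 23/150 = 1/3
P(Z=1 | obs) = 7/75 / 1/3 = 7/25
P(Z=2 | obs) = 13/150 / 1/3 = 13/50
P(Z=3 | obs) = 23/150 / 1/3 = 23/50

P(Z=1) = 7/25, P(Z=2) = 13/50, P(Z=3) = 23/50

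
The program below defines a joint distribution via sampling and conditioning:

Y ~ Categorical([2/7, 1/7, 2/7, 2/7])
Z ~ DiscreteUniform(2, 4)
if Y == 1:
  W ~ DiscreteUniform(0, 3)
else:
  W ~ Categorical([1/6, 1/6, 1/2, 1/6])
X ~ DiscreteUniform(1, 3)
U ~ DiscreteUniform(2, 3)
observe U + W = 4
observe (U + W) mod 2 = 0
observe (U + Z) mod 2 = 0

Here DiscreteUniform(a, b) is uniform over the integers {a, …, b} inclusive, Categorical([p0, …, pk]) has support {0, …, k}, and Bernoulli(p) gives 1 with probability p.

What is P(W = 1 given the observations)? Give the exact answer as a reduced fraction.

Enumerate traces; 36 have nonzero weight after conditioning:
  (Y=0, Z=2, W=2, X=1, U=2) weight 1/126
  (Y=0, Z=2, W=2, X=2, U=2) weight 1/126
  (Y=0, Z=2, W=2, X=3, U=2) weight 1/126
  (Y=0, Z=3, W=1, X=1, U=3) weight 1/378
  (Y=0, Z=3, W=1, X=2, U=3) weight 1/378
  (Y=0, Z=3, W=1, X=3, U=3) weight 1/378
  (Y=0, Z=4, W=2, X=1, U=2) weight 1/126
  (Y=0, Z=4, W=2, X=2, U=2) weight 1/126
  … 28 more
Group by W:
  weight(W=1) = 5/168
  weight(W=2) = 13/84
Total weight = 5/168 + 13/84 = 31/168
P(W=1 | obs) = 5/168 / 31/168 = 5/31
P(W=2 | obs) = 13/84 / 31/168 = 26/31

P(W = 1 | obs) = 5/31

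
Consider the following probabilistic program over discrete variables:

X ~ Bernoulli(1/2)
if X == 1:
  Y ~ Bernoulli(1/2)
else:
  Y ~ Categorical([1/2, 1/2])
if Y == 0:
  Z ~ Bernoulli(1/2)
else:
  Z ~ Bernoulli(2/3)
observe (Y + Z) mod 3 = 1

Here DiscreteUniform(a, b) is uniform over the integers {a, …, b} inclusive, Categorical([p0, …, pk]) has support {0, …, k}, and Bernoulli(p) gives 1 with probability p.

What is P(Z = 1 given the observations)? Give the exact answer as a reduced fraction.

Enumerate traces; 4 have nonzero weight after conditioning:
  (X=0, Y=0, Z=1) weight 1/8
  (X=0, Y=1, Z=0) weight 1/12
  (X=1, Y=0, Z=1) weight 1/8
  (X=1, Y=1, Z=0) weight 1/12
Group by Z:
  weight(Z=0) = 1/6
  weight(Z=1) = 1/4
Total weight = 1/6 + 1/4 = 5/12
P(Z=0 | obs) = 1/6 / 5/12 = 2/5
P(Z=1 | obs) = 1/4 / 5/12 = 3/5

P(Z = 1 | obs) = 3/5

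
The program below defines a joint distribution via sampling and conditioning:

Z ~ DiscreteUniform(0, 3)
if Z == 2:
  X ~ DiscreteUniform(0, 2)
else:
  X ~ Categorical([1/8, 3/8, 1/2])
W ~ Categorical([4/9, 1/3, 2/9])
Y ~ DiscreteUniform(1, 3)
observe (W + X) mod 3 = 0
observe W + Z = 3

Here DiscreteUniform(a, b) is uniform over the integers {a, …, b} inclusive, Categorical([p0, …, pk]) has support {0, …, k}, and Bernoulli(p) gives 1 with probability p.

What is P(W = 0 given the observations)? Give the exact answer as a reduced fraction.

Enumerate traces; 9 have nonzero weight after conditioning:
  (Z=1, X=1, W=2, Y=1) weight 1/144
  (Z=1, X=1, W=2, Y=2) weight 1/144
  (Z=1, X=1, W=2, Y=3) weight 1/144
  (Z=2, X=2, W=1, Y=1) weight 1/108
  (Z=2, X=2, W=1, Y=2) weight 1/108
  (Z=2, X=2, W=1, Y=3) weight 1/108
  (Z=3, X=0, W=0, Y=1) weight 1/216
  (Z=3, X=0, W=0, Y=2) weight 1/216
  … 1 more
Group by W:
  weight(W=0) = 1/72
  weight(W=1) = 1/36
  weight(W=2) = 1/48
Total weight = 1/72 + 1/36 + 1/48 = 1/16
P(W=0 | obs) = 1/72 / 1/16 = 2/9
P(W=1 | obs) = 1/36 / 1/16 = 4/9
P(W=2 | obs) = 1/48 / 1/16 = 1/3

P(W = 0 | obs) = 2/9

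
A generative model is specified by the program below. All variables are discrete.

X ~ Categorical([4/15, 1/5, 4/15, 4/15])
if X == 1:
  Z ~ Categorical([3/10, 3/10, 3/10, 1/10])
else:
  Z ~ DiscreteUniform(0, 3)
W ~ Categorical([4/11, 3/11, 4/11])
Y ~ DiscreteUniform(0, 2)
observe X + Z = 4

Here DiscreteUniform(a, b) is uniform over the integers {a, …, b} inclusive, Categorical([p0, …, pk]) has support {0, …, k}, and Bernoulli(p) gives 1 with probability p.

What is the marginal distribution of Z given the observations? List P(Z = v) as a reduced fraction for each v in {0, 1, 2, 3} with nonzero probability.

Enumerate traces; 27 have nonzero weight after conditioning:
  (X=1, Z=3, W=0, Y=0) weight 2/825
  (X=1, Z=3, W=0, Y=1) weight 2/825
  (X=1, Z=3, W=0, Y=2) weight 2/825
  (X=1, Z=3, W=1, Y=0) weight 1/550
  (X=1, Z=3, W=1, Y=1) weight 1/550
  (X=1, Z=3, W=1, Y=2) weight 1/550
  (X=1, Z=3, W=2, Y=0) weight 2/825
  (X=1, Z=3, W=2, Y=1) weight 2/825
  (X=2, Z=2, W=0, Y=0) weight 4/495
  (X=3, Z=1, W=0, Y=0) weight 4/495
  … 17 more
Group by Z:
  weight(Z=1) = 1/15
  weight(Z=2) = 1/15
  weight(Z=3) = 1/50
Total weight = 1/15 + 1/15 + 1/50 = 23/150
P(Z=1 | obs) = 1/15 / 23/150 = 10/23
P(Z=2 | obs) = 1/15 / 23/150 = 10/23
P(Z=3 | obs) = 1/50 / 23/150 = 3/23

P(Z=1) = 10/23, P(Z=2) = 10/23, P(Z=3) = 3/23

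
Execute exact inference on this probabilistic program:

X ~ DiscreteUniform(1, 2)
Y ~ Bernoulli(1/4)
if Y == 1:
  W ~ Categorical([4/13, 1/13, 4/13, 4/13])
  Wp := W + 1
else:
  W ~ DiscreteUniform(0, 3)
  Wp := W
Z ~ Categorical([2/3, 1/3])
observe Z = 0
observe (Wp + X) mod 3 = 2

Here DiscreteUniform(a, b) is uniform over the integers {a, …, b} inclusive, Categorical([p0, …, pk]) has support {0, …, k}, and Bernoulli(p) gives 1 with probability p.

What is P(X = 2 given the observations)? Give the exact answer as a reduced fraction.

Enumerate traces; 6 have nonzero weight after conditioning:
  (X=1, Y=0, W=1, Z=0) weight 1/16
  (X=1, Y=1, W=0, Z=0) weight 1/39
  (X=1, Y=1, W=3, Z=0) weight 1/39
  (X=2, Y=0, W=0, Z=0) weight 1/16
  (X=2, Y=0, W=3, Z=0) weight 1/16
  (X=2, Y=1, W=2, Z=0) weight 1/39
Group by X:
  weight(X=1) = 71/624
  weight(X=2) = 47/312
Total weight = 71/624 + 47/312 = 55/208
P(X=1 | obs) = 71/624 / 55/208 = 71/165
P(X=2 | obs) = 47/312 / 55/208 = 94/165

P(X = 2 | obs) = 94/165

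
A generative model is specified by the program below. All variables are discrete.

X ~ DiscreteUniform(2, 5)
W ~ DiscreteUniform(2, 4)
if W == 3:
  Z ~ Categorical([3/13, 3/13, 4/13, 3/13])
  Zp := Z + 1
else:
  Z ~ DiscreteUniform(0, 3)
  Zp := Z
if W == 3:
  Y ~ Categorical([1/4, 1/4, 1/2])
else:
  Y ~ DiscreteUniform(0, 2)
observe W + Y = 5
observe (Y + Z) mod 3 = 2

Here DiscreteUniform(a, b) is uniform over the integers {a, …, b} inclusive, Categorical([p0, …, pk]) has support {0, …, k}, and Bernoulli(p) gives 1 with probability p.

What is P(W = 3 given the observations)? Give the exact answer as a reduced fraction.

Enumerate traces; 12 have nonzero weight after conditioning:
  (X=2, W=3, Z=0, Y=2) weight 1/104
  (X=2, W=3, Z=3, Y=2) weight 1/104
  (X=2, W=4, Z=1, Y=1) weight 1/144
  (X=3, W=3, Z=0, Y=2) weight 1/104
  (X=3, W=3, Z=3, Y=2) weight 1/104
  (X=3, W=4, Z=1, Y=1) weight 1/144
  (X=4, W=3, Z=0, Y=2) weight 1/104
  (X=4, W=3, Z=3, Y=2) weight 1/104
  … 4 more
Group by W:
  weight(W=3) = 1/13
  weight(W=4) = 1/36
Total weight = 1/13 + 1/36 = 49/468
P(W=3 | obs) = 1/13 / 49/468 = 36/49
P(W=4 | obs) = 1/36 / 49/468 = 13/49

P(W = 3 | obs) = 36/49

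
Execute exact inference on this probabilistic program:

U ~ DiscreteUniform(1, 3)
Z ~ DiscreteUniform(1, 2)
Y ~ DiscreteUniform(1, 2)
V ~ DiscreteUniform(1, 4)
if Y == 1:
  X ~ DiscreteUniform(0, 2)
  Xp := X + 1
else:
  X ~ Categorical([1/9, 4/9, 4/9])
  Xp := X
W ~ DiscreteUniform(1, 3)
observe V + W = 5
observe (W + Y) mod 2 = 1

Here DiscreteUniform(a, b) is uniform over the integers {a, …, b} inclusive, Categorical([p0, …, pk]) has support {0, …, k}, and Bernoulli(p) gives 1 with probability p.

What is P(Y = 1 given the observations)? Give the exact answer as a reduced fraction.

Enumerate traces; 54 have nonzero weight after conditioning:
  (U=1, Z=1, Y=1, V=3, X=0, W=2) weight 1/432
  (U=1, Z=1, Y=1, V=3, X=1, W=2) weight 1/432
  (U=1, Z=1, Y=1, V=3, X=2, W=2) weight 1/432
  (U=1, Z=1, Y=2, V=2, X=0, W=3) weight 1/1296
  (U=1, Z=1, Y=2, V=2, X=1, W=3) weight 1/324
  (U=1, Z=1, Y=2, V=2, X=2, W=3) weight 1/324
  (U=1, Z=1, Y=2, V=4, X=0, W=1) weight 1/1296
  (U=1, Z=1, Y=2, V=4, X=1, W=1) weight 1/324
  … 46 more
Group by Y:
  weight(Y=1) = 1/24
  weight(Y=2) = 1/12
Total weight = 1/24 + 1/12 = 1/8
P(Y=1 | obs) = 1/24 / 1/8 = 1/3
P(Y=2 | obs) = 1/12 / 1/8 = 2/3

P(Y = 1 | obs) = 1/3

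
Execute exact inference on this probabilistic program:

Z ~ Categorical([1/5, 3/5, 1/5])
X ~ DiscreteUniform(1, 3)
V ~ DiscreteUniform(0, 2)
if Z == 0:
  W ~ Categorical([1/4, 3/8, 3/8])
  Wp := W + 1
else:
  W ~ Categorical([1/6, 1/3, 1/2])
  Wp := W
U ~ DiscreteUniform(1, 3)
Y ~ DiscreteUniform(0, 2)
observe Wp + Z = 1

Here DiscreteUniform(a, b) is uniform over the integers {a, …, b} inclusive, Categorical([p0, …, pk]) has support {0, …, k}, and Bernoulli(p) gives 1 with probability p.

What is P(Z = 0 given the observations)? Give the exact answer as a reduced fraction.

P(Z = 0 | obs) = 1/3

Enumerate traces; 162 have nonzero weight after conditioning:
  (Z=0, X=1, V=0, W=0, U=1, Y=0) weight 1/1620
  (Z=0, X=1, V=0, W=0, U=1, Y=1) weight 1/1620
  (Z=0, X=1, V=0, W=0, U=1, Y=2) weight 1/1620
  (Z=0, X=1, V=0, W=0, U=2, Y=0) weight 1/1620
  (Z=0, X=1, V=0, W=0, U=2, Y=1) weight 1/1620
  (Z=0, X=1, V=0, W=0, U=2, Y=2) weight 1/1620
  (Z=0, X=1, V=0, W=0, U=3, Y=0) weight 1/1620
  (Z=0, X=1, V=0, W=0, U=3, Y=1) weight 1/1620
  (Z=1, X=1, V=0, W=0, U=1, Y=0) weight 1/810
  … 153 more
Group by Z:
  weight(Z=0) = 1/20
  weight(Z=1) = 1/10
Total weight = 1/20 + 1/10 = 3/20
P(Z=0 | obs) = 1/20 / 3/20 = 1/3
P(Z=1 | obs) = 1/10 / 3/20 = 2/3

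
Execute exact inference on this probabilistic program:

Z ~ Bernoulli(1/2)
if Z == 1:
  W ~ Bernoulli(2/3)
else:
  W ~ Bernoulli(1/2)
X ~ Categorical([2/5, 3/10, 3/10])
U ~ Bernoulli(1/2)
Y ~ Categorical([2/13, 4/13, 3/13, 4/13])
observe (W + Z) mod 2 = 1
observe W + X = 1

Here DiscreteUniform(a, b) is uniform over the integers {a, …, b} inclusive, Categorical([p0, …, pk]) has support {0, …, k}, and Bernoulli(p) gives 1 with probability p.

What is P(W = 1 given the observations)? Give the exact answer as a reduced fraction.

P(W = 1 | obs) = 2/3

Enumerate traces; 16 have nonzero weight after conditioning:
  (Z=0, W=1, X=0, U=0, Y=0) weight 1/130
  (Z=0, W=1, X=0, U=0, Y=1) weight 1/65
  (Z=0, W=1, X=0, U=0, Y=2) weight 3/260
  (Z=0, W=1, X=0, U=0, Y=3) weight 1/65
  (Z=0, W=1, X=0, U=1, Y=0) weight 1/130
  (Z=0, W=1, X=0, U=1, Y=1) weight 1/65
  (Z=0, W=1, X=0, U=1, Y=2) weight 3/260
  (Z=0, W=1, X=0, U=1, Y=3) weight 1/65
  (Z=1, W=0, X=1, U=0, Y=0) weight 1/260
  … 7 more
Group by W:
  weight(W=0) = 1/20
  weight(W=1) = 1/10
Total weight = 1/20 + 1/10 = 3/20
P(W=0 | obs) = 1/20 / 3/20 = 1/3
P(W=1 | obs) = 1/10 / 3/20 = 2/3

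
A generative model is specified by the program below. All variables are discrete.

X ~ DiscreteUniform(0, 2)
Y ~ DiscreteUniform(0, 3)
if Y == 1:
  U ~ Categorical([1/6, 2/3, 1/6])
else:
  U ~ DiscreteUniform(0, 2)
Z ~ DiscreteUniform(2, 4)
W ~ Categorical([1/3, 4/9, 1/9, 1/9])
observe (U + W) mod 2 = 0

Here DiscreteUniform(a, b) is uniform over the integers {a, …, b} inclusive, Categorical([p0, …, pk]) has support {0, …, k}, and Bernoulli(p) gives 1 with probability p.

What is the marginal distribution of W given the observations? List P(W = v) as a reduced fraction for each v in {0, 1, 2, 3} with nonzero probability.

Enumerate traces; 216 have nonzero weight after conditioning:
  (X=0, Y=0, U=0, Z=2, W=0) weight 1/324
  (X=0, Y=0, U=0, Z=2, W=2) weight 1/972
  (X=0, Y=0, U=0, Z=3, W=0) weight 1/324
  (X=0, Y=0, U=0, Z=3, W=2) weight 1/972
  (X=0, Y=0, U=0, Z=4, W=0) weight 1/324
  (X=0, Y=0, U=0, Z=4, W=2) weight 1/972
  (X=0, Y=0, U=1, Z=2, W=1) weight 1/243
  (X=0, Y=0, U=1, Z=2, W=3) weight 1/972
  … 208 more
Group by W:
  weight(W=0) = 7/36
  weight(W=1) = 5/27
  weight(W=2) = 7/108
  weight(W=3) = 5/108
Total weight = 7/36 + 5/27 + 7/108 + 5/108 = 53/108
P(W=0 | obs) = 7/36 / 53/108 = 21/53
P(W=1 | obs) = 5/27 / 53/108 = 20/53
P(W=2 | obs) = 7/108 / 53/108 = 7/53
P(W=3 | obs) = 5/108 / 53/108 = 5/53

P(W=0) = 21/53, P(W=1) = 20/53, P(W=2) = 7/53, P(W=3) = 5/53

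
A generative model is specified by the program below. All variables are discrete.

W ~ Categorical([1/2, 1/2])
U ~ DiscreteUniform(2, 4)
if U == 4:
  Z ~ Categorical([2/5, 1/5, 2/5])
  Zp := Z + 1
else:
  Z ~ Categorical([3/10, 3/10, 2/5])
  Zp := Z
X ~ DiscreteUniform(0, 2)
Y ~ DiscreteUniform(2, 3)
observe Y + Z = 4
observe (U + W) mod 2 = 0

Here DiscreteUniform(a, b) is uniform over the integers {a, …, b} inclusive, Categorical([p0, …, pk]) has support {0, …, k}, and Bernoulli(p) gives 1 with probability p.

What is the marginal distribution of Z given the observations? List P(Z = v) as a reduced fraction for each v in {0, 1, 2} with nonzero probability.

P(Z=1) = 2/5, P(Z=2) = 3/5

Enumerate traces; 18 have nonzero weight after conditioning:
  (W=0, U=2, Z=1, X=0, Y=3) weight 1/120
  (W=0, U=2, Z=1, X=1, Y=3) weight 1/120
  (W=0, U=2, Z=1, X=2, Y=3) weight 1/120
  (W=0, U=2, Z=2, X=0, Y=2) weight 1/90
  (W=0, U=2, Z=2, X=1, Y=2) weight 1/90
  (W=0, U=2, Z=2, X=2, Y=2) weight 1/90
  (W=0, U=4, Z=1, X=0, Y=3) weight 1/180
  (W=0, U=4, Z=1, X=1, Y=3) weight 1/180
  … 10 more
Group by Z:
  weight(Z=1) = 1/15
  weight(Z=2) = 1/10
Total weight = 1/15 + 1/10 = 1/6
P(Z=1 | obs) = 1/15 / 1/6 = 2/5
P(Z=2 | obs) = 1/10 / 1/6 = 3/5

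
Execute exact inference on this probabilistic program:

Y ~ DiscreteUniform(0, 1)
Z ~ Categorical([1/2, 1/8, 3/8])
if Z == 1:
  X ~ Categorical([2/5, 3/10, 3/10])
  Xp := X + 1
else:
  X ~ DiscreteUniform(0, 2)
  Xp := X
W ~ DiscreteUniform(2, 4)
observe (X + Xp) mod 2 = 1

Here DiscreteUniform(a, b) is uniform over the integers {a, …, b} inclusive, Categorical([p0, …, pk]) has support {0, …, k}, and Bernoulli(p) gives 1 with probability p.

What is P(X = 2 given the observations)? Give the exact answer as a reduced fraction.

P(X = 2 | obs) = 3/10

Enumerate traces; 18 have nonzero weight after conditioning:
  (Y=0, Z=1, X=0, W=2) weight 1/120
  (Y=0, Z=1, X=0, W=3) weight 1/120
  (Y=0, Z=1, X=0, W=4) weight 1/120
  (Y=0, Z=1, X=1, W=2) weight 1/160
  (Y=0, Z=1, X=1, W=3) weight 1/160
  (Y=0, Z=1, X=1, W=4) weight 1/160
  (Y=0, Z=1, X=2, W=2) weight 1/160
  (Y=0, Z=1, X=2, W=3) weight 1/160
  … 10 more
Group by X:
  weight(X=0) = 1/20
  weight(X=1) = 3/80
  weight(X=2) = 3/80
Total weight = 1/20 + 3/80 + 3/80 = 1/8
P(X=0 | obs) = 1/20 / 1/8 = 2/5
P(X=1 | obs) = 3/80 / 1/8 = 3/10
P(X=2 | obs) = 3/80 / 1/8 = 3/10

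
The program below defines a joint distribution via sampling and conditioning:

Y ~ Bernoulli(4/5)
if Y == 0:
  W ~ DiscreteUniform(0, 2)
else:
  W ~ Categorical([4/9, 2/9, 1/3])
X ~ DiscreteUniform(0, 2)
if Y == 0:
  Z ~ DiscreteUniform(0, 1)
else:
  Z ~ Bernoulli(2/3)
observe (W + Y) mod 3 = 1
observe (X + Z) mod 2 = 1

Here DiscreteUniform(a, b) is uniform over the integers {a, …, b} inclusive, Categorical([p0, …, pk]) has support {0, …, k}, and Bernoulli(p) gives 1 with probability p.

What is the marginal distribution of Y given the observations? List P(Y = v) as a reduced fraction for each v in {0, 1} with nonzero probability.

P(Y=0) = 27/187, P(Y=1) = 160/187

Enumerate traces; 6 have nonzero weight after conditioning:
  (Y=0, W=1, X=0, Z=1) weight 1/90
  (Y=0, W=1, X=1, Z=0) weight 1/90
  (Y=0, W=1, X=2, Z=1) weight 1/90
  (Y=1, W=0, X=0, Z=1) weight 32/405
  (Y=1, W=0, X=1, Z=0) weight 16/405
  (Y=1, W=0, X=2, Z=1) weight 32/405
Group by Y:
  weight(Y=0) = 1/30
  weight(Y=1) = 16/81
Total weight = 1/30 + 16/81 = 187/810
P(Y=0 | obs) = 1/30 / 187/810 = 27/187
P(Y=1 | obs) = 16/81 / 187/810 = 160/187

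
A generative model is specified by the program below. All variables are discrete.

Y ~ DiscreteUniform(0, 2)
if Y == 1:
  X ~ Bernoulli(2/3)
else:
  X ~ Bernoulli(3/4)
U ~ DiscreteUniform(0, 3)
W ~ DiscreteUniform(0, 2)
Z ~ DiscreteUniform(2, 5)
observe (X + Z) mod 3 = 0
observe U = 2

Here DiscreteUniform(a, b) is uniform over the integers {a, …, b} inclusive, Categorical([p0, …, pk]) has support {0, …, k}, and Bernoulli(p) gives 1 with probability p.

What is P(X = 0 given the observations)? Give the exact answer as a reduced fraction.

P(X = 0 | obs) = 5/31

Enumerate traces; 27 have nonzero weight after conditioning:
  (Y=0, X=0, U=2, W=0, Z=3) weight 1/576
  (Y=0, X=0, U=2, W=1, Z=3) weight 1/576
  (Y=0, X=0, U=2, W=2, Z=3) weight 1/576
  (Y=0, X=1, U=2, W=0, Z=2) weight 1/192
  (Y=0, X=1, U=2, W=0, Z=5) weight 1/192
  (Y=0, X=1, U=2, W=1, Z=2) weight 1/192
  (Y=0, X=1, U=2, W=1, Z=5) weight 1/192
  (Y=0, X=1, U=2, W=2, Z=2) weight 1/192
  … 19 more
Group by X:
  weight(X=0) = 5/288
  weight(X=1) = 13/144
Total weight = 5/288 + 13/144 = 31/288
P(X=0 | obs) = 5/288 / 31/288 = 5/31
P(X=1 | obs) = 13/144 / 31/288 = 26/31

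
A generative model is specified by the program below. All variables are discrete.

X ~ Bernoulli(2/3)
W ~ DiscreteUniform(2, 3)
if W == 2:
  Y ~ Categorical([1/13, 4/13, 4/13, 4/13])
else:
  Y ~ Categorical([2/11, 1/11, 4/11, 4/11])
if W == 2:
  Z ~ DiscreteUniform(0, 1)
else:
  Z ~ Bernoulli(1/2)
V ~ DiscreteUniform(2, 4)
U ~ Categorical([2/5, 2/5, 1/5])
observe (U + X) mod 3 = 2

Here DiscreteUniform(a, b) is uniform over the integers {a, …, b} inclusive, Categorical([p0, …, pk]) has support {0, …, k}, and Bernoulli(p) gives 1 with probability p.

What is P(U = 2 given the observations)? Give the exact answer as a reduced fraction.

P(U = 2 | obs) = 1/5

Enumerate traces; 96 have nonzero weight after conditioning:
  (X=0, W=2, Y=0, Z=0, V=2, U=2) weight 1/2340
  (X=0, W=2, Y=0, Z=0, V=3, U=2) weight 1/2340
  (X=0, W=2, Y=0, Z=0, V=4, U=2) weight 1/2340
  (X=0, W=2, Y=0, Z=1, V=2, U=2) weight 1/2340
  (X=0, W=2, Y=0, Z=1, V=3, U=2) weight 1/2340
  (X=0, W=2, Y=0, Z=1, V=4, U=2) weight 1/2340
  (X=0, W=2, Y=1, Z=0, V=2, U=2) weight 1/585
  (X=0, W=2, Y=1, Z=0, V=3, U=2) weight 1/585
  (X=1, W=2, Y=0, Z=0, V=2, U=1) weight 1/585
  … 87 more
Group by U:
  weight(U=1) = 4/15
  weight(U=2) = 1/15
Total weight = 4/15 + 1/15 = 1/3
P(U=1 | obs) = 4/15 / 1/3 = 4/5
P(U=2 | obs) = 1/15 / 1/3 = 1/5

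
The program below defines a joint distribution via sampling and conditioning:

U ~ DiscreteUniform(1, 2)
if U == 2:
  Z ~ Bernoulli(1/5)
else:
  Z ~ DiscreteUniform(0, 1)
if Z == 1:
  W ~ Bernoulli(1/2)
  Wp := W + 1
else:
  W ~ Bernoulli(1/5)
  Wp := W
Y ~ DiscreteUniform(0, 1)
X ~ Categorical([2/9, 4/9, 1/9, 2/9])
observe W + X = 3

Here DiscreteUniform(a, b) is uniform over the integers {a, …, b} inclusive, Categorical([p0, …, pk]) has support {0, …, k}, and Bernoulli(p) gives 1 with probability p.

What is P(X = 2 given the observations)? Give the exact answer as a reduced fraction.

Enumerate traces; 16 have nonzero weight after conditioning:
  (U=1, Z=0, W=0, Y=0, X=3) weight 1/45
  (U=1, Z=0, W=0, Y=1, X=3) weight 1/45
  (U=1, Z=0, W=1, Y=0, X=2) weight 1/360
  (U=1, Z=0, W=1, Y=1, X=2) weight 1/360
  (U=1, Z=1, W=0, Y=0, X=3) weight 1/72
  (U=1, Z=1, W=0, Y=1, X=3) weight 1/72
  (U=1, Z=1, W=1, Y=0, X=2) weight 1/144
  (U=1, Z=1, W=1, Y=1, X=2) weight 1/144
  … 8 more
Group by X:
  weight(X=2) = 61/1800
  weight(X=3) = 139/900
Total weight = 61/1800 + 139/900 = 113/600
P(X=2 | obs) = 61/1800 / 113/600 = 61/339
P(X=3 | obs) = 139/900 / 113/600 = 278/339

P(X = 2 | obs) = 61/339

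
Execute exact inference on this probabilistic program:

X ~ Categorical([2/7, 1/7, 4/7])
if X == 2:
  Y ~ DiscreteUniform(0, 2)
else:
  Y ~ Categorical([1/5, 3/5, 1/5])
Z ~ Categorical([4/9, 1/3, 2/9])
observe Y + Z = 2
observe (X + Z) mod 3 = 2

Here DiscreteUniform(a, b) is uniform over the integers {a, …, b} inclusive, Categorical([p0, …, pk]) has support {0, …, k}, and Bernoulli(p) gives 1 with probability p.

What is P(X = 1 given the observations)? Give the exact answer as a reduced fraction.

P(X = 1 | obs) = 27/119

Enumerate traces; 3 have nonzero weight after conditioning:
  (X=0, Y=0, Z=2) weight 4/315
  (X=1, Y=1, Z=1) weight 1/35
  (X=2, Y=2, Z=0) weight 16/189
Group by X:
  weight(X=0) = 4/315
  weight(X=1) = 1/35
  weight(X=2) = 16/189
Total weight = 4/315 + 1/35 + 16/189 = 17/135
P(X=0 | obs) = 4/315 / 17/135 = 12/119
P(X=1 | obs) = 1/35 / 17/135 = 27/119
P(X=2 | obs) = 16/189 / 17/135 = 80/119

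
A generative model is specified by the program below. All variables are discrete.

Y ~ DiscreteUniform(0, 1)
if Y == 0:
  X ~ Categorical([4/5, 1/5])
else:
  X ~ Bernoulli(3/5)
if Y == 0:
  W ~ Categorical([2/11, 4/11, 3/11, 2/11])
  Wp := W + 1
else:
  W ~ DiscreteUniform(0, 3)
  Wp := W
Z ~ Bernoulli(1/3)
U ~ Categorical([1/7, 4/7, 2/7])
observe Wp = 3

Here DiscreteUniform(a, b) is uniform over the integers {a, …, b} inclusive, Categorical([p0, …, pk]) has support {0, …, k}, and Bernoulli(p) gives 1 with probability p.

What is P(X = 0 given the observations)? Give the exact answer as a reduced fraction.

Enumerate traces; 24 have nonzero weight after conditioning:
  (Y=0, X=0, W=2, Z=0, U=0) weight 4/385
  (Y=0, X=0, W=2, Z=0, U=1) weight 16/385
  (Y=0, X=0, W=2, Z=0, U=2) weight 8/385
  (Y=0, X=0, W=2, Z=1, U=0) weight 2/385
  (Y=0, X=0, W=2, Z=1, U=1) weight 8/385
  (Y=0, X=0, W=2, Z=1, U=2) weight 4/385
  (Y=0, X=1, W=2, Z=0, U=0) weight 1/385
  (Y=0, X=1, W=2, Z=0, U=1) weight 4/385
  … 16 more
Group by X:
  weight(X=0) = 7/44
  weight(X=1) = 9/88
Total weight = 7/44 + 9/88 = 23/88
P(X=0 | obs) = 7/44 / 23/88 = 14/23
P(X=1 | obs) = 9/88 / 23/88 = 9/23

P(X = 0 | obs) = 14/23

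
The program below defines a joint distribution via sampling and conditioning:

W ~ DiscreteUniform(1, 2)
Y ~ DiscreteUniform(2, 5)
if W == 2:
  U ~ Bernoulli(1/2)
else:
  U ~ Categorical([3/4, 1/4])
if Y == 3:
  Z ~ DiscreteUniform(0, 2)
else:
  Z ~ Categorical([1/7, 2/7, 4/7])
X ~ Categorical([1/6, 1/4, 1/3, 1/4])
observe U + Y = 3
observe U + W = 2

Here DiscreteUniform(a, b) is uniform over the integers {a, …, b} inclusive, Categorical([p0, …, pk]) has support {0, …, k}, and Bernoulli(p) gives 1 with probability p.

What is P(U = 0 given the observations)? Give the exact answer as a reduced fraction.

P(U = 0 | obs) = 2/3

Enumerate traces; 24 have nonzero weight after conditioning:
  (W=1, Y=2, U=1, Z=0, X=0) weight 1/1344
  (W=1, Y=2, U=1, Z=0, X=1) weight 1/896
  (W=1, Y=2, U=1, Z=0, X=2) weight 1/672
  (W=1, Y=2, U=1, Z=0, X=3) weight 1/896
  (W=1, Y=2, U=1, Z=1, X=0) weight 1/672
  (W=1, Y=2, U=1, Z=1, X=1) weight 1/448
  (W=1, Y=2, U=1, Z=1, X=2) weight 1/336
  (W=1, Y=2, U=1, Z=1, X=3) weight 1/448
  (W=2, Y=3, U=0, Z=0, X=0) weight 1/288
  … 15 more
Group by U:
  weight(U=0) = 1/16
  weight(U=1) = 1/32
Total weight = 1/16 + 1/32 = 3/32
P(U=0 | obs) = 1/16 / 3/32 = 2/3
P(U=1 | obs) = 1/32 / 3/32 = 1/3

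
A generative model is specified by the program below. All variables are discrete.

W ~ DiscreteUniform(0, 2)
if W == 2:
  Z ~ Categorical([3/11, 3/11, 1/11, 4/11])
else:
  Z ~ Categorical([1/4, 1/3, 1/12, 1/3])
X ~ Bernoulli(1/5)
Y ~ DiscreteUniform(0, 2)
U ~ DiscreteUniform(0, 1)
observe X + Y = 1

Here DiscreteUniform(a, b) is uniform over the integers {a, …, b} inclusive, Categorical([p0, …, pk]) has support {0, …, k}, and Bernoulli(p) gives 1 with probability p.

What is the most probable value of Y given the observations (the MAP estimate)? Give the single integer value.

argmax_v P(Y = v | obs) = 1

Enumerate traces; 48 have nonzero weight after conditioning:
  (W=0, Z=0, X=0, Y=1, U=0) weight 1/90
  (W=0, Z=0, X=0, Y=1, U=1) weight 1/90
  (W=0, Z=0, X=1, Y=0, U=0) weight 1/360
  (W=0, Z=0, X=1, Y=0, U=1) weight 1/360
  (W=0, Z=1, X=0, Y=1, U=0) weight 2/135
  (W=0, Z=1, X=0, Y=1, U=1) weight 2/135
  (W=0, Z=1, X=1, Y=0, U=0) weight 1/270
  (W=0, Z=1, X=1, Y=0, U=1) weight 1/270
  … 40 more
Group by Y:
  weight(Y=0) = 1/15
  weight(Y=1) = 4/15
Total weight = 1/15 + 4/15 = 1/3
P(Y=0 | obs) = 1/15 / 1/3 = 1/5
P(Y=1 | obs) = 4/15 / 1/3 = 4/5
argmax = 1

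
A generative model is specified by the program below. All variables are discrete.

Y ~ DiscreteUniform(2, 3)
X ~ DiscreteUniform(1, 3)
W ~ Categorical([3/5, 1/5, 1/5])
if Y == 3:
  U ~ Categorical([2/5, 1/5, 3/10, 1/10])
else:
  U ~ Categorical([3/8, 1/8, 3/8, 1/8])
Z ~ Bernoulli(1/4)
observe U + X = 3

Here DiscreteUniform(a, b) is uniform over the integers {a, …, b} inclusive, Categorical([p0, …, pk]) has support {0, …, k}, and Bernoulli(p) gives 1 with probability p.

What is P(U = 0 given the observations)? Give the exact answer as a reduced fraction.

P(U = 0 | obs) = 31/71

Enumerate traces; 36 have nonzero weight after conditioning:
  (Y=2, X=1, W=0, U=2, Z=0) weight 9/320
  (Y=2, X=1, W=0, U=2, Z=1) weight 3/320
  (Y=2, X=1, W=1, U=2, Z=0) weight 3/320
  (Y=2, X=1, W=1, U=2, Z=1) weight 1/320
  (Y=2, X=1, W=2, U=2, Z=0) weight 3/320
  (Y=2, X=1, W=2, U=2, Z=1) weight 1/320
  (Y=2, X=2, W=0, U=1, Z=0) weight 3/320
  (Y=2, X=2, W=0, U=1, Z=1) weight 1/320
  (Y=2, X=3, W=0, U=0, Z=0) weight 9/320
  … 27 more
Group by U:
  weight(U=0) = 31/240
  weight(U=1) = 13/240
  weight(U=2) = 9/80
Total weight = 31/240 + 13/240 + 9/80 = 71/240
P(U=0 | obs) = 31/240 / 71/240 = 31/71
P(U=1 | obs) = 13/240 / 71/240 = 13/71
P(U=2 | obs) = 9/80 / 71/240 = 27/71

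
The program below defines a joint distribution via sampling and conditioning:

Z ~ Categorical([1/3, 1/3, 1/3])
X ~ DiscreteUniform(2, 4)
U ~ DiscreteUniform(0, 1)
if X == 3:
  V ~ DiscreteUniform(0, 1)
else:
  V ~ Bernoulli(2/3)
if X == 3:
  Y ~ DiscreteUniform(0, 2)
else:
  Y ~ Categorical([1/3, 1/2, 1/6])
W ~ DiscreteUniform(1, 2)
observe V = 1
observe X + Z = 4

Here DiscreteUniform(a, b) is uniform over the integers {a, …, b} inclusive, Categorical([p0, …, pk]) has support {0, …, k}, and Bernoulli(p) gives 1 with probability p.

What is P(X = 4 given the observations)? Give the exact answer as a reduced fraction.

Enumerate traces; 36 have nonzero weight after conditioning:
  (Z=0, X=4, U=0, V=1, Y=0, W=1) weight 1/162
  (Z=0, X=4, U=0, V=1, Y=0, W=2) weight 1/162
  (Z=0, X=4, U=0, V=1, Y=1, W=1) weight 1/108
  (Z=0, X=4, U=0, V=1, Y=1, W=2) weight 1/108
  (Z=0, X=4, U=0, V=1, Y=2, W=1) weight 1/324
  (Z=0, X=4, U=0, V=1, Y=2, W=2) weight 1/324
  (Z=0, X=4, U=1, V=1, Y=0, W=1) weight 1/162
  (Z=0, X=4, U=1, V=1, Y=0, W=2) weight 1/162
  (Z=1, X=3, U=0, V=1, Y=0, W=1) weight 1/216
  (Z=2, X=2, U=0, V=1, Y=0, W=1) weight 1/162
  … 26 more
Group by X:
  weight(X=2) = 2/27
  weight(X=3) = 1/18
  weight(X=4) = 2/27
Total weight = 2/27 + 1/18 + 2/27 = 11/54
P(X=2 | obs) = 2/27 / 11/54 = 4/11
P(X=3 | obs) = 1/18 / 11/54 = 3/11
P(X=4 | obs) = 2/27 / 11/54 = 4/11

P(X = 4 | obs) = 4/11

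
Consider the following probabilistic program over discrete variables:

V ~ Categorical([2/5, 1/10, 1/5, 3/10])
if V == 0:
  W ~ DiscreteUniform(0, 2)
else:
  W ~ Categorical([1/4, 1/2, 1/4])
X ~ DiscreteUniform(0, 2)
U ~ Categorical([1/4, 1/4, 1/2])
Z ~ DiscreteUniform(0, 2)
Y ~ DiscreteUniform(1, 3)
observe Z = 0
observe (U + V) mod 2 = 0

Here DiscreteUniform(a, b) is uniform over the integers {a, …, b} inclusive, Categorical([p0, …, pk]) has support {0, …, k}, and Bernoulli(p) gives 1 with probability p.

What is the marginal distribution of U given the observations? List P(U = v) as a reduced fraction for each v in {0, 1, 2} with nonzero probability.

P(U=0) = 3/11, P(U=1) = 2/11, P(U=2) = 6/11

Enumerate traces; 162 have nonzero weight after conditioning:
  (V=0, W=0, X=0, U=0, Z=0, Y=1) weight 1/810
  (V=0, W=0, X=0, U=0, Z=0, Y=2) weight 1/810
  (V=0, W=0, X=0, U=0, Z=0, Y=3) weight 1/810
  (V=0, W=0, X=0, U=2, Z=0, Y=1) weight 1/405
  (V=0, W=0, X=0, U=2, Z=0, Y=2) weight 1/405
  (V=0, W=0, X=0, U=2, Z=0, Y=3) weight 1/405
  (V=0, W=0, X=1, U=0, Z=0, Y=1) weight 1/810
  (V=0, W=0, X=1, U=0, Z=0, Y=2) weight 1/810
  (V=1, W=0, X=0, U=1, Z=0, Y=1) weight 1/4320
  … 153 more
Group by U:
  weight(U=0) = 1/20
  weight(U=1) = 1/30
  weight(U=2) = 1/10
Total weight = 1/20 + 1/30 + 1/10 = 11/60
P(U=0 | obs) = 1/20 / 11/60 = 3/11
P(U=1 | obs) = 1/30 / 11/60 = 2/11
P(U=2 | obs) = 1/10 / 11/60 = 6/11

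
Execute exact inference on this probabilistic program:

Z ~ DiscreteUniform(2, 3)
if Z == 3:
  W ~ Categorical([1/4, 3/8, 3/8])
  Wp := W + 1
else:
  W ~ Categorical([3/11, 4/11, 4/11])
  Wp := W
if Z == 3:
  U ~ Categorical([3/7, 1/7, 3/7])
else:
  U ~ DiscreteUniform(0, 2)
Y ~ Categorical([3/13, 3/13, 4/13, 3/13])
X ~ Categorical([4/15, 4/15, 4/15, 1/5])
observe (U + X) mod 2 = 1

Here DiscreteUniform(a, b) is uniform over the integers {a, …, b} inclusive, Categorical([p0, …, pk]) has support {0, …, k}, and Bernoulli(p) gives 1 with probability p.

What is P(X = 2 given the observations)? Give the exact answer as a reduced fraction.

P(X = 2 | obs) = 5/38

Enumerate traces; 144 have nonzero weight after conditioning:
  (Z=2, W=0, U=0, Y=0, X=1) weight 2/715
  (Z=2, W=0, U=0, Y=0, X=3) weight 3/1430
  (Z=2, W=0, U=0, Y=1, X=1) weight 2/715
  (Z=2, W=0, U=0, Y=1, X=3) weight 3/1430
  (Z=2, W=0, U=0, Y=2, X=1) weight 8/2145
  (Z=2, W=0, U=0, Y=2, X=3) weight 2/715
  (Z=2, W=0, U=0, Y=3, X=1) weight 2/715
  (Z=2, W=0, U=0, Y=3, X=3) weight 3/1430
  (Z=2, W=0, U=1, Y=0, X=0) weight 2/715
  (Z=2, W=0, U=1, Y=0, X=2) weight 2/715
  … 134 more
Group by X:
  weight(X=0) = 4/63
  weight(X=1) = 64/315
  weight(X=2) = 4/63
  weight(X=3) = 16/105
Total weight = 4/63 + 64/315 + 4/63 + 16/105 = 152/315
P(X=0 | obs) = 4/63 / 152/315 = 5/38
P(X=1 | obs) = 64/315 / 152/315 = 8/19
P(X=2 | obs) = 4/63 / 152/315 = 5/38
P(X=3 | obs) = 16/105 / 152/315 = 6/19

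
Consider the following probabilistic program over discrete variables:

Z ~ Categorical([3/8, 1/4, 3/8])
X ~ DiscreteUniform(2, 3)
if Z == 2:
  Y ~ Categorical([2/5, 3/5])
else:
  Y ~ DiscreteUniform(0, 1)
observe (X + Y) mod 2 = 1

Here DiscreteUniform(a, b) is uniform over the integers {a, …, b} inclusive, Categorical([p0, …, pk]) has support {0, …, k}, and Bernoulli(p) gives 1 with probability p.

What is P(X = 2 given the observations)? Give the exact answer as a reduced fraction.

P(X = 2 | obs) = 43/80

Enumerate traces; 6 have nonzero weight after conditioning:
  (Z=0, X=2, Y=1) weight 3/32
  (Z=0, X=3, Y=0) weight 3/32
  (Z=1, X=2, Y=1) weight 1/16
  (Z=1, X=3, Y=0) weight 1/16
  (Z=2, X=2, Y=1) weight 9/80
  (Z=2, X=3, Y=0) weight 3/40
Group by X:
  weight(X=2) = 43/160
  weight(X=3) = 37/160
Total weight = 43/160 + 37/160 = 1/2
P(X=2 | obs) = 43/160 / 1/2 = 43/80
P(X=3 | obs) = 37/160 / 1/2 = 37/80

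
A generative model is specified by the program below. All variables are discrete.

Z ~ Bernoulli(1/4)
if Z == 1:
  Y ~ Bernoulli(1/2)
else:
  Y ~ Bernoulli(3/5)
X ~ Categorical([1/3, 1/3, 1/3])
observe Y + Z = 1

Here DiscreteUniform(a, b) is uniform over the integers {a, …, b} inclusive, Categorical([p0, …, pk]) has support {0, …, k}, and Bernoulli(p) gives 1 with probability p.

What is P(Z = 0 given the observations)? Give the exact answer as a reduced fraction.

Enumerate traces; 6 have nonzero weight after conditioning:
  (Z=0, Y=1, X=0) weight 3/20
  (Z=0, Y=1, X=1) weight 3/20
  (Z=0, Y=1, X=2) weight 3/20
  (Z=1, Y=0, X=0) weight 1/24
  (Z=1, Y=0, X=1) weight 1/24
  (Z=1, Y=0, X=2) weight 1/24
Group by Z:
  weight(Z=0) = 9/20
  weight(Z=1) = 1/8
Total weight = 9/20 + 1/8 = 23/40
P(Z=0 | obs) = 9/20 / 23/40 = 18/23
P(Z=1 | obs) = 1/8 / 23/40 = 5/23

P(Z = 0 | obs) = 18/23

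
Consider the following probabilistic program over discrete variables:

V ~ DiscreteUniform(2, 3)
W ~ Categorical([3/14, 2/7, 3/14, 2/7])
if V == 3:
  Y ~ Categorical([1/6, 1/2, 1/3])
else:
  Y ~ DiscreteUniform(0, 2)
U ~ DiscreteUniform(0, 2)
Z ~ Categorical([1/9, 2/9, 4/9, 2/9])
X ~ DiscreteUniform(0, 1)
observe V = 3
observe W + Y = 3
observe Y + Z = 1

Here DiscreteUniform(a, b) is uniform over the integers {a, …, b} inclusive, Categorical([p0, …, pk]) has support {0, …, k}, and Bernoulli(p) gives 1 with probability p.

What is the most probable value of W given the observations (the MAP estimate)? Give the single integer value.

argmax_v P(W = v | obs) = 2

Enumerate traces; 12 have nonzero weight after conditioning:
  (V=3, W=2, Y=1, U=0, Z=0, X=0) weight 1/1008
  (V=3, W=2, Y=1, U=0, Z=0, X=1) weight 1/1008
  (V=3, W=2, Y=1, U=1, Z=0, X=0) weight 1/1008
  (V=3, W=2, Y=1, U=1, Z=0, X=1) weight 1/1008
  (V=3, W=2, Y=1, U=2, Z=0, X=0) weight 1/1008
  (V=3, W=2, Y=1, U=2, Z=0, X=1) weight 1/1008
  (V=3, W=3, Y=0, U=0, Z=1, X=0) weight 1/1134
  (V=3, W=3, Y=0, U=0, Z=1, X=1) weight 1/1134
  … 4 more
Group by W:
  weight(W=2) = 1/168
  weight(W=3) = 1/189
Total weight = 1/168 + 1/189 = 17/1512
P(W=2 | obs) = 1/168 / 17/1512 = 9/17
P(W=3 | obs) = 1/189 / 17/1512 = 8/17
argmax = 2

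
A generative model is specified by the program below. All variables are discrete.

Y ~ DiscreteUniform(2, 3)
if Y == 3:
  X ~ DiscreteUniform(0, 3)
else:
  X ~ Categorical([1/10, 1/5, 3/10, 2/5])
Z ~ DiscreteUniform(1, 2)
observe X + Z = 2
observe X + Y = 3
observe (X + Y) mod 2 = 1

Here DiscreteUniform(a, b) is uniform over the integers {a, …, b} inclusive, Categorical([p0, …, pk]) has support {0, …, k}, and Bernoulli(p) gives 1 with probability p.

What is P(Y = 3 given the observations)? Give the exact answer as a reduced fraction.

Enumerate traces; 2 have nonzero weight after conditioning:
  (Y=2, X=1, Z=1) weight 1/20
  (Y=3, X=0, Z=2) weight 1/16
Group by Y:
  weight(Y=2) = 1/20
  weight(Y=3) = 1/16
Total weight = 1/20 + 1/16 = 9/80
P(Y=2 | obs) = 1/20 / 9/80 = 4/9
P(Y=3 | obs) = 1/16 / 9/80 = 5/9

P(Y = 3 | obs) = 5/9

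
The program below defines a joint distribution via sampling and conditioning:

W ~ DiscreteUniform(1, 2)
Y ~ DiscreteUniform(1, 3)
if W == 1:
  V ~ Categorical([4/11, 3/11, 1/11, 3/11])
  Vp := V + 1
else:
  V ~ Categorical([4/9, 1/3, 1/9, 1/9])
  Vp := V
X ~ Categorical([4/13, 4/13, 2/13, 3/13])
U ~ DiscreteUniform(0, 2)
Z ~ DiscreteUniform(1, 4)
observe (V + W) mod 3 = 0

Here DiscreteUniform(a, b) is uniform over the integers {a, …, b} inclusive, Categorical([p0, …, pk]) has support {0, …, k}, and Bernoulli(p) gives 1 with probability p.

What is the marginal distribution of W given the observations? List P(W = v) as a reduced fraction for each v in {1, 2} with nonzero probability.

Enumerate traces; 288 have nonzero weight after conditioning:
  (W=1, Y=1, V=2, X=0, U=0, Z=1) weight 1/2574
  (W=1, Y=1, V=2, X=0, U=0, Z=2) weight 1/2574
  (W=1, Y=1, V=2, X=0, U=0, Z=3) weight 1/2574
  (W=1, Y=1, V=2, X=0, U=0, Z=4) weight 1/2574
  (W=1, Y=1, V=2, X=0, U=1, Z=1) weight 1/2574
  (W=1, Y=1, V=2, X=0, U=1, Z=2) weight 1/2574
  (W=1, Y=1, V=2, X=0, U=1, Z=3) weight 1/2574
  (W=1, Y=1, V=2, X=0, U=1, Z=4) weight 1/2574
  (W=2, Y=1, V=1, X=0, U=0, Z=1) weight 1/702
  … 279 more
Group by W:
  weight(W=1) = 1/22
  weight(W=2) = 1/6
Total weight = 1/22 + 1/6 = 7/33
P(W=1 | obs) = 1/22 / 7/33 = 3/14
P(W=2 | obs) = 1/6 / 7/33 = 11/14

P(W=1) = 3/14, P(W=2) = 11/14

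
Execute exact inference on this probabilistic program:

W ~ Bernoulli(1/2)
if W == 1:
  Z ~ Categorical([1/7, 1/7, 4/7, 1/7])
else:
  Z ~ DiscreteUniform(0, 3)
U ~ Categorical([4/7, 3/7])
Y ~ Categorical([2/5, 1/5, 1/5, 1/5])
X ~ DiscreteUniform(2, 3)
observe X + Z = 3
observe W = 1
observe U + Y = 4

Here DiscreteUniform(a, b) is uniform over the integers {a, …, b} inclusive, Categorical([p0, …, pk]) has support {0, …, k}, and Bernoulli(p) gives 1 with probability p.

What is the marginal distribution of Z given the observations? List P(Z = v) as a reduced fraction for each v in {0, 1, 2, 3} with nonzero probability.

Enumerate traces; 2 have nonzero weight after conditioning:
  (W=1, Z=0, U=1, Y=3, X=3) weight 3/980
  (W=1, Z=1, U=1, Y=3, X=2) weight 3/980
Group by Z:
  weight(Z=0) = 3/980
  weight(Z=1) = 3/980
Total weight = 3/980 + 3/980 = 3/490
P(Z=0 | obs) = 3/980 / 3/490 = 1/2
P(Z=1 | obs) = 3/980 / 3/490 = 1/2

P(Z=0) = 1/2, P(Z=1) = 1/2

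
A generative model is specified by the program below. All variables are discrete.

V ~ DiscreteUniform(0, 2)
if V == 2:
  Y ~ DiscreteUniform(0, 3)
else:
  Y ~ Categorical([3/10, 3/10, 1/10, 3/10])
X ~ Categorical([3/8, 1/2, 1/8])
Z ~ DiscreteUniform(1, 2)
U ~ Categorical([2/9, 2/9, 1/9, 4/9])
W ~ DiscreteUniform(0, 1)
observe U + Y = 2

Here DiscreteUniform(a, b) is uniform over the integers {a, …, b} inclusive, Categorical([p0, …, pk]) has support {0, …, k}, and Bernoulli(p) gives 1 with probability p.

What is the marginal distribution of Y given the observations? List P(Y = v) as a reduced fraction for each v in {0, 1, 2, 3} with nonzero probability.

Enumerate traces; 108 have nonzero weight after conditioning:
  (V=0, Y=0, X=0, Z=1, U=2, W=0) weight 1/960
  (V=0, Y=0, X=0, Z=1, U=2, W=1) weight 1/960
  (V=0, Y=0, X=0, Z=2, U=2, W=0) weight 1/960
  (V=0, Y=0, X=0, Z=2, U=2, W=1) weight 1/960
  (V=0, Y=0, X=1, Z=1, U=2, W=0) weight 1/720
  (V=0, Y=0, X=1, Z=1, U=2, W=1) weight 1/720
  (V=0, Y=0, X=1, Z=2, U=2, W=0) weight 1/720
  (V=0, Y=0, X=1, Z=2, U=2, W=1) weight 1/720
  (V=0, Y=1, X=0, Z=1, U=1, W=0) weight 1/480
  (V=0, Y=2, X=0, Z=1, U=0, W=0) weight 1/1440
  … 98 more
Group by Y:
  weight(Y=0) = 17/540
  weight(Y=1) = 17/270
  weight(Y=2) = 1/30
Total weight = 17/540 + 17/270 + 1/30 = 23/180
P(Y=0 | obs) = 17/540 / 23/180 = 17/69
P(Y=1 | obs) = 17/270 / 23/180 = 34/69
P(Y=2 | obs) = 1/30 / 23/180 = 6/23

P(Y=0) = 17/69, P(Y=1) = 34/69, P(Y=2) = 6/23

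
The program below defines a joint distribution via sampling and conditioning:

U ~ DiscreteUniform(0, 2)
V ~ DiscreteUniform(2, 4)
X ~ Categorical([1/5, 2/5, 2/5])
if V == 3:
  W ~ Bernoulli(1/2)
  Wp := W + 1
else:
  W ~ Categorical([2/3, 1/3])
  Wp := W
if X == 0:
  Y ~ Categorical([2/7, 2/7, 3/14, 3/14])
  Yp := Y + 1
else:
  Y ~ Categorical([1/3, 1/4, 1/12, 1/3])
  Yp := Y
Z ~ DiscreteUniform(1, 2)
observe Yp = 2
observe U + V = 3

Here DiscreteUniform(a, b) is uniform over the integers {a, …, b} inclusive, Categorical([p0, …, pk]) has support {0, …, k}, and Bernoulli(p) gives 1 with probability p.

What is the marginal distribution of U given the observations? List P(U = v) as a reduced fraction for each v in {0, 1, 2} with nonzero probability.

Enumerate traces; 24 have nonzero weight after conditioning:
  (U=0, V=3, X=0, W=0, Y=1, Z=1) weight 1/630
  (U=0, V=3, X=0, W=0, Y=1, Z=2) weight 1/630
  (U=0, V=3, X=0, W=1, Y=1, Z=1) weight 1/630
  (U=0, V=3, X=0, W=1, Y=1, Z=2) weight 1/630
  (U=0, V=3, X=1, W=0, Y=2, Z=1) weight 1/1080
  (U=0, V=3, X=1, W=0, Y=2, Z=2) weight 1/1080
  (U=0, V=3, X=1, W=1, Y=2, Z=1) weight 1/1080
  (U=0, V=3, X=1, W=1, Y=2, Z=2) weight 1/1080
  (U=1, V=2, X=0, W=0, Y=1, Z=1) weight 2/945
  … 15 more
Group by U:
  weight(U=0) = 13/945
  weight(U=1) = 13/945
Total weight = 13/945 + 13/945 = 26/945
P(U=0 | obs) = 13/945 / 26/945 = 1/2
P(U=1 | obs) = 13/945 / 26/945 = 1/2

P(U=0) = 1/2, P(U=1) = 1/2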